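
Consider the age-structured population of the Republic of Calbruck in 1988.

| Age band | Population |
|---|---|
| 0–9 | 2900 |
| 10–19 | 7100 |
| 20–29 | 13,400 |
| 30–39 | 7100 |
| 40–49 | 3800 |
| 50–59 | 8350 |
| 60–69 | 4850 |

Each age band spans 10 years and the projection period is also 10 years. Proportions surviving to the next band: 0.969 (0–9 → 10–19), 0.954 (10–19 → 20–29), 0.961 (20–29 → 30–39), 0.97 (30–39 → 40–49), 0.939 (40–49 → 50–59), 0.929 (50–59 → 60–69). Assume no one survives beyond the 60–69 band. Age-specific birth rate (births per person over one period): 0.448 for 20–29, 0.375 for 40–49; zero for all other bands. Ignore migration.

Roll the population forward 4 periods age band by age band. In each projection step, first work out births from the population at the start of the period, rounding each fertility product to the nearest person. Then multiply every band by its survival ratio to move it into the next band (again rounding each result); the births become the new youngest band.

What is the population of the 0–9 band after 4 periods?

5444

After projecting period 1:
Births: 13400 × 0.448 = 6003  |  3800 × 0.375 = 1425 → total 7428
10–19: 2900 × 0.969 = 2810
20–29: 7100 × 0.954 = 6773
30–39: 13400 × 0.961 = 12877
40–49: 7100 × 0.97 = 6887
50–59: 3800 × 0.939 = 3568
60–69: 8350 × 0.929 = 7757
Population now: 0–9=7428, 10–19=2810, 20–29=6773, 30–39=12877, 40–49=6887, 50–59=3568, 60–69=7757
After projecting period 2:
Births: 6773 × 0.448 = 3034  |  6887 × 0.375 = 2583 → total 5617
10–19: 7428 × 0.969 = 7198
20–29: 2810 × 0.954 = 2681
30–39: 6773 × 0.961 = 6509
40–49: 12877 × 0.97 = 12491
50–59: 6887 × 0.939 = 6467
60–69: 3568 × 0.929 = 3315
Population now: 0–9=5617, 10–19=7198, 20–29=2681, 30–39=6509, 40–49=12491, 50–59=6467, 60–69=3315
After projecting period 3:
Births: 2681 × 0.448 = 1201  |  12491 × 0.375 = 4684 → total 5885
10–19: 5617 × 0.969 = 5443
20–29: 7198 × 0.954 = 6867
30–39: 2681 × 0.961 = 2576
40–49: 6509 × 0.97 = 6314
50–59: 12491 × 0.939 = 11729
60–69: 6467 × 0.929 = 6008
Population now: 0–9=5885, 10–19=5443, 20–29=6867, 30–39=2576, 40–49=6314, 50–59=11729, 60–69=6008
After projecting period 4:
Births: 6867 × 0.448 = 3076  |  6314 × 0.375 = 2368 → total 5444
10–19: 5885 × 0.969 = 5703
20–29: 5443 × 0.954 = 5193
30–39: 6867 × 0.961 = 6599
40–49: 2576 × 0.97 = 2499
50–59: 6314 × 0.939 = 5929
60–69: 11729 × 0.929 = 10896
Population now: 0–9=5444, 10–19=5703, 20–29=5193, 30–39=6599, 40–49=2499, 50–59=5929, 60–69=10896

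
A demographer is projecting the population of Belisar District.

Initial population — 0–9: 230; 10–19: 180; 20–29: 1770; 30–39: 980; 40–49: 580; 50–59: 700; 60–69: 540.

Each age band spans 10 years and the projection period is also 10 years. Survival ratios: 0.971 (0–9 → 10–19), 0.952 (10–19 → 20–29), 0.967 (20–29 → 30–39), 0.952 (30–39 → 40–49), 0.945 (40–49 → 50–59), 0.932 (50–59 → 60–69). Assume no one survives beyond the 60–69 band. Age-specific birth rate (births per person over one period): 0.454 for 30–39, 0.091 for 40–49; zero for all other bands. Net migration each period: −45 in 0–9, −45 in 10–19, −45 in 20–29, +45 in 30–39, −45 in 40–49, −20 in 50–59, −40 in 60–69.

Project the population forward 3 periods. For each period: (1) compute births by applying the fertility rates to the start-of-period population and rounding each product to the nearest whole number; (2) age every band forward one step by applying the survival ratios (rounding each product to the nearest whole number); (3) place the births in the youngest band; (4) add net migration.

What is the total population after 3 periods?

3795

After projecting period 1:
Births: 980 * 0.454 = 445, 580 * 0.091 = 53 → total 498
10–19: 230 * 0.971 = 223
20–29: 180 * 0.952 = 171
30–39: 1770 * 0.967 = 1712
40–49: 980 * 0.952 = 933
50–59: 580 * 0.945 = 548
60–69: 700 * 0.932 = 652
Net migration: 0–9 − 45 → 453; 10–19 − 45 → 178; 20–29 − 45 → 126; 30–39 + 45 → 1757; 40–49 − 45 → 888; 50–59 − 20 → 528; 60–69 − 40 → 612
End of period: [453, 178, 126, 1757, 888, 528, 612]
After projecting period 2:
Births: 1757 * 0.454 = 798, 888 * 0.091 = 81 → total 879
10–19: 453 * 0.971 = 440
20–29: 178 * 0.952 = 169
30–39: 126 * 0.967 = 122
40–49: 1757 * 0.952 = 1673
50–59: 888 * 0.945 = 839
60–69: 528 * 0.932 = 492
Net migration: 0–9 − 45 → 834; 10–19 − 45 → 395; 20–29 − 45 → 124; 30–39 + 45 → 167; 40–49 − 45 → 1628; 50–59 − 20 → 819; 60–69 − 40 → 452
End of period: [834, 395, 124, 167, 1628, 819, 452]
After projecting period 3:
Births: 167 * 0.454 = 76, 1628 * 0.091 = 148 → total 224
10–19: 834 * 0.971 = 810
20–29: 395 * 0.952 = 376
30–39: 124 * 0.967 = 120
40–49: 167 * 0.952 = 159
50–59: 1628 * 0.945 = 1538
60–69: 819 * 0.932 = 763
Net migration: 0–9 − 45 → 179; 10–19 − 45 → 765; 20–29 − 45 → 331; 30–39 + 45 → 165; 40–49 − 45 → 114; 50–59 − 20 → 1518; 60–69 − 40 → 723
End of period: [179, 765, 331, 165, 114, 1518, 723]
Total after period 3: 179 + 765 + 331 + 165 + 114 + 1518 + 723 = 3795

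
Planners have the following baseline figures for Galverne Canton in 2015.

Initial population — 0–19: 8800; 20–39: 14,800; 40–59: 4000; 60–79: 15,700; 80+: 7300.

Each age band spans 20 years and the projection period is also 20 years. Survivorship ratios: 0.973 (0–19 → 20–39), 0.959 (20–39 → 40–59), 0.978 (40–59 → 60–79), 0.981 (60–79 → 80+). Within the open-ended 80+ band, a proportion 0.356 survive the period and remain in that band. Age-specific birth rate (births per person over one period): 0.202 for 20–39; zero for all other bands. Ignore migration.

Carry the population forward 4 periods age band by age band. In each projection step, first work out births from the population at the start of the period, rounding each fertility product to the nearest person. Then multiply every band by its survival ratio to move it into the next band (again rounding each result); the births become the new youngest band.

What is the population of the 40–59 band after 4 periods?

1614

[period 1]
Births: 14800 * 0.202 = 2990
20–39: 8800 * 0.973 = 8562
40–59: 14800 * 0.959 = 14193
60–79: 4000 * 0.978 = 3912
80+: 15700 * 0.981 + 7300 * 0.356 = 15402 + 2599 = 18001
Giving 2990 / 8562 / 14193 / 3912 / 18001.
[period 2]
Births: 8562 * 0.202 = 1730
20–39: 2990 * 0.973 = 2909
40–59: 8562 * 0.959 = 8211
60–79: 14193 * 0.978 = 13881
80+: 3912 * 0.981 + 18001 * 0.356 = 3838 + 6408 = 10246
Giving 1730 / 2909 / 8211 / 13881 / 10246.
[period 3]
Births: 2909 * 0.202 = 588
20–39: 1730 * 0.973 = 1683
40–59: 2909 * 0.959 = 2790
60–79: 8211 * 0.978 = 8030
80+: 13881 * 0.981 + 10246 * 0.356 = 13617 + 3648 = 17265
Giving 588 / 1683 / 2790 / 8030 / 17265.
[period 4]
Births: 1683 * 0.202 = 340
20–39: 588 * 0.973 = 572
40–59: 1683 * 0.959 = 1614
60–79: 2790 * 0.978 = 2729
80+: 8030 * 0.981 + 17265 * 0.356 = 7877 + 6146 = 14023
Giving 340 / 572 / 1614 / 2729 / 14023.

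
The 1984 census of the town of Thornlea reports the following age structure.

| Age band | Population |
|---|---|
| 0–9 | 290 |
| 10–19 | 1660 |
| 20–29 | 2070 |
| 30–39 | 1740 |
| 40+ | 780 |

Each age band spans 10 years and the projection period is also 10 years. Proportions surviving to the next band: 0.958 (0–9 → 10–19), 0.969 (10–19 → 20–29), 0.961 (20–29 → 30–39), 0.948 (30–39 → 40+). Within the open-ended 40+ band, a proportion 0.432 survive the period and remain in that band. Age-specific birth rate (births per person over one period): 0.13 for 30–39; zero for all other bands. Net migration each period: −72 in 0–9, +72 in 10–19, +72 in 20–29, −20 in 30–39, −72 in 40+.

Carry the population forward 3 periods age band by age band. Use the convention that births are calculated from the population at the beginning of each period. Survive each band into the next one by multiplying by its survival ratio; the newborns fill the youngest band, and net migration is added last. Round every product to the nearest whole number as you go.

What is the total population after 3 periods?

After projecting period 1:
Births: 1740 * 0.13 = 226
10–19: 290 * 0.958 = 278
20–29: 1660 * 0.969 = 1609
30–39: 2070 * 0.961 = 1989
40+: 1740 * 0.948 + 780 * 0.432 = 1650 + 337 = 1987
Net migration: 0–9 − 72 → 154; 10–19 + 72 → 350; 20–29 + 72 → 1681; 30–39 − 20 → 1969; 40+ − 72 → 1915
End of period: [154, 350, 1681, 1969, 1915]
After projecting period 2:
Births: 1969 * 0.13 = 256
10–19: 154 * 0.958 = 148
20–29: 350 * 0.969 = 339
30–39: 1681 * 0.961 = 1615
40+: 1969 * 0.948 + 1915 * 0.432 = 1867 + 827 = 2694
Net migration: 0–9 − 72 → 184; 10–19 + 72 → 220; 20–29 + 72 → 411; 30–39 − 20 → 1595; 40+ − 72 → 2622
End of period: [184, 220, 411, 1595, 2622]
After projecting period 3:
Births: 1595 * 0.13 = 207
10–19: 184 * 0.958 = 176
20–29: 220 * 0.969 = 213
30–39: 411 * 0.961 = 395
40+: 1595 * 0.948 + 2622 * 0.432 = 1512 + 1133 = 2645
Net migration: 0–9 − 72 → 135; 10–19 + 72 → 248; 20–29 + 72 → 285; 30–39 − 20 → 375; 40+ − 72 → 2573
End of period: [135, 248, 285, 375, 2573]
Total after period 3: 135 + 248 + 285 + 375 + 2573 = 3616

3616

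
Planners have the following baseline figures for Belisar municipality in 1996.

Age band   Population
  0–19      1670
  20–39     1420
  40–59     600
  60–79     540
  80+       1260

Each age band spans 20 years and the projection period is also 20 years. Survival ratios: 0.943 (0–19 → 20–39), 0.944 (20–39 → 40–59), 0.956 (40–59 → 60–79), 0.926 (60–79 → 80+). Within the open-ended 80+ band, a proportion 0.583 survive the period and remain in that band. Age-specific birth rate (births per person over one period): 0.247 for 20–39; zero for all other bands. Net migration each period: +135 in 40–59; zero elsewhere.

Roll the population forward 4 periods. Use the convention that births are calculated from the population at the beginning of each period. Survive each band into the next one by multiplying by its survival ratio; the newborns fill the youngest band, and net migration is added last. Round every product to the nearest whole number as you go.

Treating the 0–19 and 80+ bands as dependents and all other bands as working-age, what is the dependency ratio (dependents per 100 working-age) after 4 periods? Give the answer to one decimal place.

275.5

[period 1]
Births: 1420 × 0.247 = 351
20–39: 1670 × 0.943 = 1575
40–59: 1420 × 0.944 = 1340
60–79: 600 × 0.956 = 574
80+: 540 × 0.926 + 1260 × 0.583 = 500 + 735 = 1235
Net migration: 40–59 + 135 → 1475
Population now: 0–19=351, 20–39=1575, 40–59=1475, 60–79=574, 80+=1235
[period 2]
Births: 1575 × 0.247 = 389
20–39: 351 × 0.943 = 331
40–59: 1575 × 0.944 = 1487
60–79: 1475 × 0.956 = 1410
80+: 574 × 0.926 + 1235 × 0.583 = 532 + 720 = 1252
Net migration: 40–59 + 135 → 1622
Population now: 0–19=389, 20–39=331, 40–59=1622, 60–79=1410, 80+=1252
[period 3]
Births: 331 × 0.247 = 82
20–39: 389 × 0.943 = 367
40–59: 331 × 0.944 = 312
60–79: 1622 × 0.956 = 1551
80+: 1410 × 0.926 + 1252 × 0.583 = 1306 + 730 = 2036
Net migration: 40–59 + 135 → 447
Population now: 0–19=82, 20–39=367, 40–59=447, 60–79=1551, 80+=2036
[period 4]
Births: 367 × 0.247 = 91
20–39: 82 × 0.943 = 77
40–59: 367 × 0.944 = 346
60–79: 447 × 0.956 = 427
80+: 1551 × 0.926 + 2036 × 0.583 = 1436 + 1187 = 2623
Net migration: 40–59 + 135 → 481
Population now: 0–19=91, 20–39=77, 40–59=481, 60–79=427, 80+=2623
Dependents (band 0–19 + band 80+) = 91 + 2623 = 2714; working-age = 985; ratio = 2714/985 × 100 = 275.5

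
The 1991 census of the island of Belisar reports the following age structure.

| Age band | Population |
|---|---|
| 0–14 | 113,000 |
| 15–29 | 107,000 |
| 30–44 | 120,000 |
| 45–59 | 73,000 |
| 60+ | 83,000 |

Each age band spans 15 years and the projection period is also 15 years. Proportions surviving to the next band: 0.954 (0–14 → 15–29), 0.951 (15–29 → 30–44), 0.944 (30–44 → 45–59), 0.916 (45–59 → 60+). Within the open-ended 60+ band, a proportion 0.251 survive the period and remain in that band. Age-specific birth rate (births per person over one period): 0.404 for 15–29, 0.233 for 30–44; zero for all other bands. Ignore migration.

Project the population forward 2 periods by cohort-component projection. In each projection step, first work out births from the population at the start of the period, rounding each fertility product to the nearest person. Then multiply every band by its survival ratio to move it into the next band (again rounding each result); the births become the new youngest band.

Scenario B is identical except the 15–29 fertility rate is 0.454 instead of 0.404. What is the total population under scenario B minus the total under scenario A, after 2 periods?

10494

Numbering the groups 1..5 from youngest to oldest:
Period 1:
Births: 107000 × 0.404 = 43228, 120000 × 0.233 = 27960 ⇒ total 71188
Group 2: 113000 × 0.954 = 107802
Group 3: 107000 × 0.951 = 101757
Group 4: 120000 × 0.944 = 113280
Group 5: 73000 × 0.916 + 83000 × 0.251 = 66868 + 20833 = 87701
→ [71188, 107802, 101757, 113280, 87701]
Period 2:
Births: 107802 × 0.404 = 43552, 101757 × 0.233 = 23709 ⇒ total 67261
Group 2: 71188 × 0.954 = 67913
Group 3: 107802 × 0.951 = 102520
Group 4: 101757 × 0.944 = 96059
Group 5: 113280 × 0.916 + 87701 × 0.251 = 103764 + 22013 = 125777
→ [67261, 67913, 102520, 96059, 125777]
Scenario A total after 2 periods: 459530
Scenario B projection —
Period 1:
Births: 107000 × 0.454 = 48578, 120000 × 0.233 = 27960 ⇒ total 76538
Group 2: 113000 × 0.954 = 107802
Group 3: 107000 × 0.951 = 101757
Group 4: 120000 × 0.944 = 113280
Group 5: 73000 × 0.916 + 83000 × 0.251 = 66868 + 20833 = 87701
→ [76538, 107802, 101757, 113280, 87701]
Period 2:
Births: 107802 × 0.454 = 48942, 101757 × 0.233 = 23709 ⇒ total 72651
Group 2: 76538 × 0.954 = 73017
Group 3: 107802 × 0.951 = 102520
Group 4: 101757 × 0.944 = 96059
Group 5: 113280 × 0.916 + 87701 × 0.251 = 103764 + 22013 = 125777
→ [72651, 73017, 102520, 96059, 125777]
Scenario B total after 2 periods: 470024
Difference B − A = 470024 − 459530 = 10494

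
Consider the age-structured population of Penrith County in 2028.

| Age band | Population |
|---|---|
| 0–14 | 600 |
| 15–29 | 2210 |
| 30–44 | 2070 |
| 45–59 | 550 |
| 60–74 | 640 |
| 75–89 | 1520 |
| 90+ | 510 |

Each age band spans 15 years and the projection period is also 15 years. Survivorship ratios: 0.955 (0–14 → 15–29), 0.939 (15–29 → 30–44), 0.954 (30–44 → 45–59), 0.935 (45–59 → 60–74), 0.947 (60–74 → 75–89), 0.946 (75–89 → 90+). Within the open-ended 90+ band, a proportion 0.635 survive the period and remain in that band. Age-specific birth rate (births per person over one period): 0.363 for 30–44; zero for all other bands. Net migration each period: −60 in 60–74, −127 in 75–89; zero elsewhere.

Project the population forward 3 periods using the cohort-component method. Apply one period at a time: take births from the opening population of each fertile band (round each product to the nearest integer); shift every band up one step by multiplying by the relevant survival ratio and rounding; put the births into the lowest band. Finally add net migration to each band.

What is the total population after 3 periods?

Period 1:
Births: 2070 × 0.363 = 751
15–29: 600 × 0.955 = 573
30–44: 2210 × 0.939 = 2075
45–59: 2070 × 0.954 = 1975
60–74: 550 × 0.935 = 514
75–89: 640 × 0.947 = 606
90+: 1520 × 0.946 + 510 × 0.635 = 1438 + 324 = 1762
Net migration: 60–74 − 60 → 454; 75–89 − 127 → 479
End of period: [751, 573, 2075, 1975, 454, 479, 1762]
Period 2:
Births: 2075 × 0.363 = 753
15–29: 751 × 0.955 = 717
30–44: 573 × 0.939 = 538
45–59: 2075 × 0.954 = 1980
60–74: 1975 × 0.935 = 1847
75–89: 454 × 0.947 = 430
90+: 479 × 0.946 + 1762 × 0.635 = 453 + 1119 = 1572
Net migration: 60–74 − 60 → 1787; 75–89 − 127 → 303
End of period: [753, 717, 538, 1980, 1787, 303, 1572]
Period 3:
Births: 538 × 0.363 = 195
15–29: 753 × 0.955 = 719
30–44: 717 × 0.939 = 673
45–59: 538 × 0.954 = 513
60–74: 1980 × 0.935 = 1851
75–89: 1787 × 0.947 = 1692
90+: 303 × 0.946 + 1572 × 0.635 = 287 + 998 = 1285
Net migration: 60–74 − 60 → 1791; 75–89 − 127 → 1565
End of period: [195, 719, 673, 513, 1791, 1565, 1285]
Total after period 3: 195 + 719 + 673 + 513 + 1791 + 1565 + 1285 = 6741

6741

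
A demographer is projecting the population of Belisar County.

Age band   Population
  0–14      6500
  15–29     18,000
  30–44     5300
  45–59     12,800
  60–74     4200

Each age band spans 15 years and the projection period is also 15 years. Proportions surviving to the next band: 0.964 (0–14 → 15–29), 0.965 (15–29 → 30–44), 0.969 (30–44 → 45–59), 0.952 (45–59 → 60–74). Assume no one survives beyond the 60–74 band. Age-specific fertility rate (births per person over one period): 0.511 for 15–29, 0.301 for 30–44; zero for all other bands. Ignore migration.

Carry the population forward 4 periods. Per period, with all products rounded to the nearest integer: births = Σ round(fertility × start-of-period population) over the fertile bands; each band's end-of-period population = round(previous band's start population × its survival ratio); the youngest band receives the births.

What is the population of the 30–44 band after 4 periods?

7843

Numbering the groups 1..5 from youngest to oldest:
After projecting period 1:
Births: 18000 * 0.511 = 9198  |  5300 * 0.301 = 1595 — total 10793
Group 2: 6500 * 0.964 = 6266
Group 3: 18000 * 0.965 = 17370
Group 4: 5300 * 0.969 = 5136
Group 5: 12800 * 0.952 = 12186
End of period: [10793, 6266, 17370, 5136, 12186]
After projecting period 2:
Births: 6266 * 0.511 = 3202  |  17370 * 0.301 = 5228 — total 8430
Group 2: 10793 * 0.964 = 10404
Group 3: 6266 * 0.965 = 6047
Group 4: 17370 * 0.969 = 16832
Group 5: 5136 * 0.952 = 4889
End of period: [8430, 10404, 6047, 16832, 4889]
After projecting period 3:
Births: 10404 * 0.511 = 5316  |  6047 * 0.301 = 1820 — total 7136
Group 2: 8430 * 0.964 = 8127
Group 3: 10404 * 0.965 = 10040
Group 4: 6047 * 0.969 = 5860
Group 5: 16832 * 0.952 = 16024
End of period: [7136, 8127, 10040, 5860, 16024]
After projecting period 4:
Births: 8127 * 0.511 = 4153  |  10040 * 0.301 = 3022 — total 7175
Group 2: 7136 * 0.964 = 6879
Group 3: 8127 * 0.965 = 7843
Group 4: 10040 * 0.969 = 9729
Group 5: 5860 * 0.952 = 5579
End of period: [7175, 6879, 7843, 9729, 5579]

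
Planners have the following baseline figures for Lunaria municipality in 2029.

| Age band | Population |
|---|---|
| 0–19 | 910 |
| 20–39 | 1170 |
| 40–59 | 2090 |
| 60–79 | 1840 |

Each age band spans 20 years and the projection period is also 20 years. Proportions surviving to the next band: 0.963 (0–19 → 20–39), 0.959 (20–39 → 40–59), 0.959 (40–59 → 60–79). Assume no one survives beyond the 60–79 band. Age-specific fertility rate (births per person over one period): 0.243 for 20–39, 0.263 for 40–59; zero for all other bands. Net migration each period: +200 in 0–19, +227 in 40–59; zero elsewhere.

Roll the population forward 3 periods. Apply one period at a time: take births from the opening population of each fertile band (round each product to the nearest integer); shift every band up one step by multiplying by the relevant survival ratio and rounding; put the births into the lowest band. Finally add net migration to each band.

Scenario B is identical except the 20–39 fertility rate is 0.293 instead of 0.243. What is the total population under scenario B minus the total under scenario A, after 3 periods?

[period 1]
Births: 1170 * 0.243 = 284, 2090 * 0.263 = 550 → 834
20–39: 910 * 0.963 = 876
40–59: 1170 * 0.959 = 1122
60–79: 2090 * 0.959 = 2004
Net migration: 0–19 + 200 → 1034; 40–59 + 227 → 1349
Population now: 0–19=1034, 20–39=876, 40–59=1349, 60–79=2004
[period 2]
Births: 876 * 0.243 = 213, 1349 * 0.263 = 355 → 568
20–39: 1034 * 0.963 = 996
40–59: 876 * 0.959 = 840
60–79: 1349 * 0.959 = 1294
Net migration: 0–19 + 200 → 768; 40–59 + 227 → 1067
Population now: 0–19=768, 20–39=996, 40–59=1067, 60–79=1294
[period 3]
Births: 996 * 0.243 = 242, 1067 * 0.263 = 281 → 523
20–39: 768 * 0.963 = 740
40–59: 996 * 0.959 = 955
60–79: 1067 * 0.959 = 1023
Net migration: 0–19 + 200 → 723; 40–59 + 227 → 1182
Population now: 0–19=723, 20–39=740, 40–59=1182, 60–79=1023
Scenario A total after 3 periods: 3668
Scenario B projection —
[period 1]
Births: 1170 * 0.293 = 343, 2090 * 0.263 = 550 → 893
20–39: 910 * 0.963 = 876
40–59: 1170 * 0.959 = 1122
60–79: 2090 * 0.959 = 2004
Net migration: 0–19 + 200 → 1093; 40–59 + 227 → 1349
Population now: 0–19=1093, 20–39=876, 40–59=1349, 60–79=2004
[period 2]
Births: 876 * 0.293 = 257, 1349 * 0.263 = 355 → 612
20–39: 1093 * 0.963 = 1053
40–59: 876 * 0.959 = 840
60–79: 1349 * 0.959 = 1294
Net migration: 0–19 + 200 → 812; 40–59 + 227 → 1067
Population now: 0–19=812, 20–39=1053, 40–59=1067, 60–79=1294
[period 3]
Births: 1053 * 0.293 = 309, 1067 * 0.263 = 281 → 590
20–39: 812 * 0.963 = 782
40–59: 1053 * 0.959 = 1010
60–79: 1067 * 0.959 = 1023
Net migration: 0–19 + 200 → 790; 40–59 + 227 → 1237
Population now: 0–19=790, 20–39=782, 40–59=1237, 60–79=1023
Scenario B total after 3 periods: 3832
Difference B − A = 3832 − 3668 = 164

164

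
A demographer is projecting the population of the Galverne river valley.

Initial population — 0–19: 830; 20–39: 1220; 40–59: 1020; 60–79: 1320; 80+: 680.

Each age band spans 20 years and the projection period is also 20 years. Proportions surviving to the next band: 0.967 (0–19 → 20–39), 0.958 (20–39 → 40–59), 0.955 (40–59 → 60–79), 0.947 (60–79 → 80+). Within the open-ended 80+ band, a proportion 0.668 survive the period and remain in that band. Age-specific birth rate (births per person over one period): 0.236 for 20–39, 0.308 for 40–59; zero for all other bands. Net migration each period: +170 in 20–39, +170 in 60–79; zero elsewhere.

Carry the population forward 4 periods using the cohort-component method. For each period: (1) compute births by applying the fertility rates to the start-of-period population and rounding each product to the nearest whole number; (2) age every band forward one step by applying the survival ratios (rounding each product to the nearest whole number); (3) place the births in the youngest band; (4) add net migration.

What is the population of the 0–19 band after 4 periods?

397

Period 1.
Births: 1220 × 0.236 = 288, 1020 × 0.308 = 314 — total 602
20–39: 830 × 0.967 = 803
40–59: 1220 × 0.958 = 1169
60–79: 1020 × 0.955 = 974
80+: 1320 × 0.947 + 680 × 0.668 = 1250 + 454 = 1704
Net migration: 20–39 + 170 → 973; 60–79 + 170 → 1144
Giving 602 / 973 / 1169 / 1144 / 1704.
Period 2.
Births: 973 × 0.236 = 230, 1169 × 0.308 = 360 — total 590
20–39: 602 × 0.967 = 582
40–59: 973 × 0.958 = 932
60–79: 1169 × 0.955 = 1116
80+: 1144 × 0.947 + 1704 × 0.668 = 1083 + 1138 = 2221
Net migration: 20–39 + 170 → 752; 60–79 + 170 → 1286
Giving 590 / 752 / 932 / 1286 / 2221.
Period 3.
Births: 752 × 0.236 = 177, 932 × 0.308 = 287 — total 464
20–39: 590 × 0.967 = 571
40–59: 752 × 0.958 = 720
60–79: 932 × 0.955 = 890
80+: 1286 × 0.947 + 2221 × 0.668 = 1218 + 1484 = 2702
Net migration: 20–39 + 170 → 741; 60–79 + 170 → 1060
Giving 464 / 741 / 720 / 1060 / 2702.
Period 4.
Births: 741 × 0.236 = 175, 720 × 0.308 = 222 — total 397
20–39: 464 × 0.967 = 449
40–59: 741 × 0.958 = 710
60–79: 720 × 0.955 = 688
80+: 1060 × 0.947 + 2702 × 0.668 = 1004 + 1805 = 2809
Net migration: 20–39 + 170 → 619; 60–79 + 170 → 858
Giving 397 / 619 / 710 / 858 / 2809.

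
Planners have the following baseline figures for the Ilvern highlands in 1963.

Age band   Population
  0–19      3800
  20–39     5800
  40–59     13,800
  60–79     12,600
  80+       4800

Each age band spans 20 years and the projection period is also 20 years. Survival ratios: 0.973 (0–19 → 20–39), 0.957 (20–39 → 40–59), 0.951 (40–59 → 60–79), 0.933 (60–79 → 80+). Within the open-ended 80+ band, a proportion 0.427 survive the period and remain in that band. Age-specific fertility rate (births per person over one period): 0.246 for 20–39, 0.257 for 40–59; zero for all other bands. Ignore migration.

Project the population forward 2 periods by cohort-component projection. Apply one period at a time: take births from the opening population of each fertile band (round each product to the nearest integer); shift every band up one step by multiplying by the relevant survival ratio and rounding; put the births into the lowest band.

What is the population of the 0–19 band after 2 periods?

Period 1.
Births: 5800 × 0.246 = 1427 ; 13800 × 0.257 = 3547 → total 4974
20–39: 3800 × 0.973 = 3697
40–59: 5800 × 0.957 = 5551
60–79: 13800 × 0.951 = 13124
80+: 12600 × 0.933 + 4800 × 0.427 = 11756 + 2050 = 13806
Giving 4974 / 3697 / 5551 / 13124 / 13806.
Period 2.
Births: 3697 × 0.246 = 909 ; 5551 × 0.257 = 1427 → total 2336
20–39: 4974 × 0.973 = 4840
40–59: 3697 × 0.957 = 3538
60–79: 5551 × 0.951 = 5279
80+: 13124 × 0.933 + 13806 × 0.427 = 12245 + 5895 = 18140
Giving 2336 / 4840 / 3538 / 5279 / 18140.

2336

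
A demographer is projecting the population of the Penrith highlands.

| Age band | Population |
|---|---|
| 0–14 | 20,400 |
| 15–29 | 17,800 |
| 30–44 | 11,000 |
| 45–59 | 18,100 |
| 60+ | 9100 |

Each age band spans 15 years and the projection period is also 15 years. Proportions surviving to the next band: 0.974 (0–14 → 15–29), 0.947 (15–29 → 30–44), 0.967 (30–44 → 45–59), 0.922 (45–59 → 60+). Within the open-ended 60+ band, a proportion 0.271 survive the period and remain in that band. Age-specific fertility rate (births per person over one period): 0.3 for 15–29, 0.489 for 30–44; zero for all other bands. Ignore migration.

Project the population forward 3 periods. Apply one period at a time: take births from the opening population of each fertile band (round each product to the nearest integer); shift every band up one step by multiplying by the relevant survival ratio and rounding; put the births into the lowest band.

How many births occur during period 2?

14204

(Bands numbered youngest = 1 to oldest = 5.)
[period 1]
Births: 17800 * 0.3 = 5340 ; 11000 * 0.489 = 5379 → 10719
Band 2: 20400 * 0.974 = 19870
Band 3: 17800 * 0.947 = 16857
Band 4: 11000 * 0.967 = 10637
Band 5: 18100 * 0.922 + 9100 * 0.271 = 16688 + 2466 = 19154
End of period: [10719, 19870, 16857, 10637, 19154]
[period 2]
Births: 19870 * 0.3 = 5961 ; 16857 * 0.489 = 8243 → 14204
Band 2: 10719 * 0.974 = 10440
Band 3: 19870 * 0.947 = 18817
Band 4: 16857 * 0.967 = 16301
Band 5: 10637 * 0.922 + 19154 * 0.271 = 9807 + 5191 = 14998
End of period: [14204, 10440, 18817, 16301, 14998]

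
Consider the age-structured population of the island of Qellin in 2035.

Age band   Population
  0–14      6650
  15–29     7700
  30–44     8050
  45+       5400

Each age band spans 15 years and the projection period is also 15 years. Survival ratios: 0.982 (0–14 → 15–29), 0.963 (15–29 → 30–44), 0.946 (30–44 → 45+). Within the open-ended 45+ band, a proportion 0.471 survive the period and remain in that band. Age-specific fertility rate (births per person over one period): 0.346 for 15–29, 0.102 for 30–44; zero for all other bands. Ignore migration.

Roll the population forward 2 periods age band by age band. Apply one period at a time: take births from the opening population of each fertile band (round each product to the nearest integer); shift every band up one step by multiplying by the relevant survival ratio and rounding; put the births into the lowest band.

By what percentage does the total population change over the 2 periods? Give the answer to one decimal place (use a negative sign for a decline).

-11.8

[period 1]
Births: 7700 * 0.346 = 2664 ; 8050 * 0.102 = 821 → total 3485
15–29: 6650 * 0.982 = 6530
30–44: 7700 * 0.963 = 7415
45+: 8050 * 0.946 + 5400 * 0.471 = 7615 + 2543 = 10158
→ [3485, 6530, 7415, 10158]
[period 2]
Births: 6530 * 0.346 = 2259 ; 7415 * 0.102 = 756 → total 3015
15–29: 3485 * 0.982 = 3422
30–44: 6530 * 0.963 = 6288
45+: 7415 * 0.946 + 10158 * 0.471 = 7015 + 4784 = 11799
→ [3015, 3422, 6288, 11799]
Total: 27800 → 24524; change = -3276; percentage change = -11.8%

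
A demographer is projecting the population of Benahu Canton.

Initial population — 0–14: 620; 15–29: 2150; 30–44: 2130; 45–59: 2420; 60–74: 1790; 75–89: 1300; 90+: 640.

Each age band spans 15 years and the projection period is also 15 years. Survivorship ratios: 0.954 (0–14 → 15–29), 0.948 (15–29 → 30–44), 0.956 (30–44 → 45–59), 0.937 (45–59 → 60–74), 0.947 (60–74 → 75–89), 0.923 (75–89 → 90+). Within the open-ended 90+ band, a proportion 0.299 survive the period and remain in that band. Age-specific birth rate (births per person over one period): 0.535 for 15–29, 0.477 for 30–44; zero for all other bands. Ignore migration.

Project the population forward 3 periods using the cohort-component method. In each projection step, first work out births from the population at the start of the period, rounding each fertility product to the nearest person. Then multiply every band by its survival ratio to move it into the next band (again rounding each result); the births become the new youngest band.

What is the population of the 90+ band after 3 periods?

After projecting period 1:
Births: 2150 × 0.535 = 1150  |  2130 × 0.477 = 1016 ⇒ total 2166
15–29: 620 × 0.954 = 591
30–44: 2150 × 0.948 = 2038
45–59: 2130 × 0.956 = 2036
60–74: 2420 × 0.937 = 2268
75–89: 1790 × 0.947 = 1695
90+: 1300 × 0.923 + 640 × 0.299 = 1200 + 191 = 1391
→ [2166, 591, 2038, 2036, 2268, 1695, 1391]
After projecting period 2:
Births: 591 × 0.535 = 316  |  2038 × 0.477 = 972 ⇒ total 1288
15–29: 2166 × 0.954 = 2066
30–44: 591 × 0.948 = 560
45–59: 2038 × 0.956 = 1948
60–74: 2036 × 0.937 = 1908
75–89: 2268 × 0.947 = 2148
90+: 1695 × 0.923 + 1391 × 0.299 = 1564 + 416 = 1980
→ [1288, 2066, 560, 1948, 1908, 2148, 1980]
After projecting period 3:
Births: 2066 × 0.535 = 1105  |  560 × 0.477 = 267 ⇒ total 1372
15–29: 1288 × 0.954 = 1229
30–44: 2066 × 0.948 = 1959
45–59: 560 × 0.956 = 535
60–74: 1948 × 0.937 = 1825
75–89: 1908 × 0.947 = 1807
90+: 2148 × 0.923 + 1980 × 0.299 = 1983 + 592 = 2575
→ [1372, 1229, 1959, 535, 1825, 1807, 2575]

2575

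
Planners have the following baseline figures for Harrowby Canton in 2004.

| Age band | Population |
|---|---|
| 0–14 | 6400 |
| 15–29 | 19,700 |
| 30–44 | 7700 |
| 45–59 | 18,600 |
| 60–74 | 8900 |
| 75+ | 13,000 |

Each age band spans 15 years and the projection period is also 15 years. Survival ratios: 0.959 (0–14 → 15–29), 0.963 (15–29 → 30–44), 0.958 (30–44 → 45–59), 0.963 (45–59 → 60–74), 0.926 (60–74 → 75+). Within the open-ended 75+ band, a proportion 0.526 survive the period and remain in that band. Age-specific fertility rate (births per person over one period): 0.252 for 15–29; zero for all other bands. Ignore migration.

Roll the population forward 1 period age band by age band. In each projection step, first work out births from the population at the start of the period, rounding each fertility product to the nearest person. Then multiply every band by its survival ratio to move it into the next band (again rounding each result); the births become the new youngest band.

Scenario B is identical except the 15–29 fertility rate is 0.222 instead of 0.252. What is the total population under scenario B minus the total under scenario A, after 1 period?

[period 1]
Births: 19700 × 0.252 = 4964
15–29: 6400 × 0.959 = 6138
30–44: 19700 × 0.963 = 18971
45–59: 7700 × 0.958 = 7377
60–74: 18600 × 0.963 = 17912
75+: 8900 × 0.926 + 13000 × 0.526 = 8241 + 6838 = 15079
→ [4964, 6138, 18971, 7377, 17912, 15079]
Scenario A total after 1 period: 70441
Scenario B projection —
[period 1]
Births: 19700 × 0.222 = 4373
15–29: 6400 × 0.959 = 6138
30–44: 19700 × 0.963 = 18971
45–59: 7700 × 0.958 = 7377
60–74: 18600 × 0.963 = 17912
75+: 8900 × 0.926 + 13000 × 0.526 = 8241 + 6838 = 15079
→ [4373, 6138, 18971, 7377, 17912, 15079]
Scenario B total after 1 period: 69850
Difference B − A = 69850 − 70441 = -591

-591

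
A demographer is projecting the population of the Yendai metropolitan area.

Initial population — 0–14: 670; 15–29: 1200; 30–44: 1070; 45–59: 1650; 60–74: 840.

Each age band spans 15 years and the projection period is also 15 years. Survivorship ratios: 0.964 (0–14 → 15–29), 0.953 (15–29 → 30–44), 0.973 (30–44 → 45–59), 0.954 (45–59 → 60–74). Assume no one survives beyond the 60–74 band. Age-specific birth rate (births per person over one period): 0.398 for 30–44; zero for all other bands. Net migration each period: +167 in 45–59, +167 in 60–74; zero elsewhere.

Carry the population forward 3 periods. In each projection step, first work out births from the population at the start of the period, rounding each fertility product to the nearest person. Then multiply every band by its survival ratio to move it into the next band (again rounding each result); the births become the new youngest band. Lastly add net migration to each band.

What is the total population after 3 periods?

3230

Period 1.
Births: 1070 * 0.398 = 426
15–29: 670 * 0.964 = 646
30–44: 1200 * 0.953 = 1144
45–59: 1070 * 0.973 = 1041
60–74: 1650 * 0.954 = 1574
Net migration: 45–59 + 167 → 1208; 60–74 + 167 → 1741
→ [426, 646, 1144, 1208, 1741]
Period 2.
Births: 1144 * 0.398 = 455
15–29: 426 * 0.964 = 411
30–44: 646 * 0.953 = 616
45–59: 1144 * 0.973 = 1113
60–74: 1208 * 0.954 = 1152
Net migration: 45–59 + 167 → 1280; 60–74 + 167 → 1319
→ [455, 411, 616, 1280, 1319]
Period 3.
Births: 616 * 0.398 = 245
15–29: 455 * 0.964 = 439
30–44: 411 * 0.953 = 392
45–59: 616 * 0.973 = 599
60–74: 1280 * 0.954 = 1221
Net migration: 45–59 + 167 → 766; 60–74 + 167 → 1388
→ [245, 439, 392, 766, 1388]
Total after period 3: 245 + 439 + 392 + 766 + 1388 = 3230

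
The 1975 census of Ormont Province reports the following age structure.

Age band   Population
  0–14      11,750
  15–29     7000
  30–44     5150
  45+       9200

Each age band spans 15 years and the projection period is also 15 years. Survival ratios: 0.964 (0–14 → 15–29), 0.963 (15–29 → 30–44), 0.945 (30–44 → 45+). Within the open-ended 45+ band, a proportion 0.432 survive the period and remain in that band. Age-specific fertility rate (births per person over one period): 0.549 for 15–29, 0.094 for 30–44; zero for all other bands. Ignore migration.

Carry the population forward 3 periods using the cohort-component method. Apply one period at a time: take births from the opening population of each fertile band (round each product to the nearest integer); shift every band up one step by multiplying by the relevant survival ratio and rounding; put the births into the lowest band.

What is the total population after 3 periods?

Let group 1 be 0–14 through group 4 = 45+.
After projecting period 1:
Births: 7000 × 0.549 = 3843, 5150 × 0.094 = 484 ⇒ total 4327
Group 2: 11750 × 0.964 = 11327
Group 3: 7000 × 0.963 = 6741
Group 4: 5150 × 0.945 + 9200 × 0.432 = 4867 + 3974 = 8841
End of period: [4327, 11327, 6741, 8841]
After projecting period 2:
Births: 11327 × 0.549 = 6219, 6741 × 0.094 = 634 ⇒ total 6853
Group 2: 4327 × 0.964 = 4171
Group 3: 11327 × 0.963 = 10908
Group 4: 6741 × 0.945 + 8841 × 0.432 = 6370 + 3819 = 10189
End of period: [6853, 4171, 10908, 10189]
After projecting period 3:
Births: 4171 × 0.549 = 2290, 10908 × 0.094 = 1025 ⇒ total 3315
Group 2: 6853 × 0.964 = 6606
Group 3: 4171 × 0.963 = 4017
Group 4: 10908 × 0.945 + 10189 × 0.432 = 10308 + 4402 = 14710
End of period: [3315, 6606, 4017, 14710]
Total after period 3: 3315 + 6606 + 4017 + 14710 = 28648

28648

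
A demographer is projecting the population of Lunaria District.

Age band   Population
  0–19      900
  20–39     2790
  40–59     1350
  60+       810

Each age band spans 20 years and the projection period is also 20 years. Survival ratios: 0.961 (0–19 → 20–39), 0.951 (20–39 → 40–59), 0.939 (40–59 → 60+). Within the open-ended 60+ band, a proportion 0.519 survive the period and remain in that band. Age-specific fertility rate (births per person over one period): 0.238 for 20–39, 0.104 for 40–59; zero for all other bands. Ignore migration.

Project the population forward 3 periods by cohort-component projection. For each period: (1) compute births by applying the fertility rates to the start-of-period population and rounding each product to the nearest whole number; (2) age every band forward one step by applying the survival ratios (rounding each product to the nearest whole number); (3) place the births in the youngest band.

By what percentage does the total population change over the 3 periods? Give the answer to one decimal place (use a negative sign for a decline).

-31.8

Let group 1 be 0–19 through group 4 = 60+.
Period 1.
Births: 2790 × 0.238 = 664, 1350 × 0.104 = 140 → total 804
Group 2: 900 × 0.961 = 865
Group 3: 2790 × 0.951 = 2653
Group 4: 1350 × 0.939 + 810 × 0.519 = 1268 + 420 = 1688
Population now: 0–19=804, 20–39=865, 40–59=2653, 60+=1688
Period 2.
Births: 865 × 0.238 = 206, 2653 × 0.104 = 276 → total 482
Group 2: 804 × 0.961 = 773
Group 3: 865 × 0.951 = 823
Group 4: 2653 × 0.939 + 1688 × 0.519 = 2491 + 876 = 3367
Population now: 0–19=482, 20–39=773, 40–59=823, 60+=3367
Period 3.
Births: 773 × 0.238 = 184, 823 × 0.104 = 86 → total 270
Group 2: 482 × 0.961 = 463
Group 3: 773 × 0.951 = 735
Group 4: 823 × 0.939 + 3367 × 0.519 = 773 + 1747 = 2520
Population now: 0–19=270, 20–39=463, 40–59=735, 60+=2520
Total: 5850 → 3988; change = -1862; percentage change = -31.8%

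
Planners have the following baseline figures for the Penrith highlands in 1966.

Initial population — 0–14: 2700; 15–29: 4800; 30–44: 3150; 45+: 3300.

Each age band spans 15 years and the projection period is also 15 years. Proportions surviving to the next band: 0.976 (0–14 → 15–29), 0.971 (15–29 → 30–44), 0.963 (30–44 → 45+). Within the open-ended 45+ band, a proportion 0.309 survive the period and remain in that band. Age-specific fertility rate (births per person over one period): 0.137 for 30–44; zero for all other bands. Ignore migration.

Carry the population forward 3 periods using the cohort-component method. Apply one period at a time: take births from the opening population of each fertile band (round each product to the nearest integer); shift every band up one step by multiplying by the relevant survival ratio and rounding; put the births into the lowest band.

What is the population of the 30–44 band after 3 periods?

Call the bands 1 to 4, youngest first.
[period 1]
Births: 3150 × 0.137 = 432
Band 2: 2700 × 0.976 = 2635
Band 3: 4800 × 0.971 = 4661
Band 4: 3150 × 0.963 + 3300 × 0.309 = 3033 + 1020 = 4053
→ [432, 2635, 4661, 4053]
[period 2]
Births: 4661 × 0.137 = 639
Band 2: 432 × 0.976 = 422
Band 3: 2635 × 0.971 = 2559
Band 4: 4661 × 0.963 + 4053 × 0.309 = 4489 + 1252 = 5741
→ [639, 422, 2559, 5741]
[period 3]
Births: 2559 × 0.137 = 351
Band 2: 639 × 0.976 = 624
Band 3: 422 × 0.971 = 410
Band 4: 2559 × 0.963 + 5741 × 0.309 = 2464 + 1774 = 4238
→ [351, 624, 410, 4238]

410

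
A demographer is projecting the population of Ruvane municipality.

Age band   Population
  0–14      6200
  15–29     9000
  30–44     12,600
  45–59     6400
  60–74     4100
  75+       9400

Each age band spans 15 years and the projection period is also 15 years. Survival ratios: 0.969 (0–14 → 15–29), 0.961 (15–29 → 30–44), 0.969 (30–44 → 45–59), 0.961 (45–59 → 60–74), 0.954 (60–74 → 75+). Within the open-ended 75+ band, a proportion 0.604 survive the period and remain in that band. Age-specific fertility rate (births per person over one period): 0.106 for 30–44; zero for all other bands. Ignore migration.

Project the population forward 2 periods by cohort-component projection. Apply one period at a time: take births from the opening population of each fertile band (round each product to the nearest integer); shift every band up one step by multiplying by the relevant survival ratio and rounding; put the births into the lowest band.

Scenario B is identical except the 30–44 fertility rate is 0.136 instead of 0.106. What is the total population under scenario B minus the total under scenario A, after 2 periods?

After projecting period 1:
Births: 12600 × 0.106 = 1336
15–29: 6200 × 0.969 = 6008
30–44: 9000 × 0.961 = 8649
45–59: 12600 × 0.969 = 12209
60–74: 6400 × 0.961 = 6150
75+: 4100 × 0.954 + 9400 × 0.604 = 3911 + 5678 = 9589
End of period: [1336, 6008, 8649, 12209, 6150, 9589]
After projecting period 2:
Births: 8649 × 0.106 = 917
15–29: 1336 × 0.969 = 1295
30–44: 6008 × 0.961 = 5774
45–59: 8649 × 0.969 = 8381
60–74: 12209 × 0.961 = 11733
75+: 6150 × 0.954 + 9589 × 0.604 = 5867 + 5792 = 11659
End of period: [917, 1295, 5774, 8381, 11733, 11659]
Scenario A total after 2 periods: 39759
Scenario B projection —
After projecting period 1:
Births: 12600 × 0.136 = 1714
15–29: 6200 × 0.969 = 6008
30–44: 9000 × 0.961 = 8649
45–59: 12600 × 0.969 = 12209
60–74: 6400 × 0.961 = 6150
75+: 4100 × 0.954 + 9400 × 0.604 = 3911 + 5678 = 9589
End of period: [1714, 6008, 8649, 12209, 6150, 9589]
After projecting period 2:
Births: 8649 × 0.136 = 1176
15–29: 1714 × 0.969 = 1661
30–44: 6008 × 0.961 = 5774
45–59: 8649 × 0.969 = 8381
60–74: 12209 × 0.961 = 11733
75+: 6150 × 0.954 + 9589 × 0.604 = 5867 + 5792 = 11659
End of period: [1176, 1661, 5774, 8381, 11733, 11659]
Scenario B total after 2 periods: 40384
Difference B − A = 40384 − 39759 = 625

625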